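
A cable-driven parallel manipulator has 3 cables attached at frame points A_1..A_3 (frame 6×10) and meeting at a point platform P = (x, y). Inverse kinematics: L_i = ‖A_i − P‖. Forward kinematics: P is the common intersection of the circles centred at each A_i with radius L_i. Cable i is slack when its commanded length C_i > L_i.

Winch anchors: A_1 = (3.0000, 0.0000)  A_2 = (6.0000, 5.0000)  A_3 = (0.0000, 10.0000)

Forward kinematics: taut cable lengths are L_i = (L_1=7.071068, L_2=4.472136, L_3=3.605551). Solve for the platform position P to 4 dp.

(2.0000, 7.0000)

each cable: (A_i−P)·(A_i−P) = L_i²; let q_i = ‖A_i‖²−L_i²
q_1 = 9.0000+0.0000−50.0000 = -41.0000
row 1: -6.0000x − 10.0000y = -82.0000  (q_2=41.0000)
row 2: 6.0000x − 20.0000y = -128.0000  (q_3=87.0000)
Cramer on rows 1–2 → x = 2.0000, y = 7.0000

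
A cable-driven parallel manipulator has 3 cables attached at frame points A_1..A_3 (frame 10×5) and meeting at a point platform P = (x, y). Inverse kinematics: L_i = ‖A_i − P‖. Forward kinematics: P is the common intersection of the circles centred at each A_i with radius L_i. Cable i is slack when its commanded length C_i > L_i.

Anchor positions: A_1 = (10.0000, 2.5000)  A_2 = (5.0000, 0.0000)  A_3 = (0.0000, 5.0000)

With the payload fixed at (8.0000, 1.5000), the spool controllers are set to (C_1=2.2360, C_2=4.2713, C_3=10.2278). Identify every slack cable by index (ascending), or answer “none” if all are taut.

i=1: geometric 2.2361 vs commanded 2.2360 ⇒ taut
i=2: geometric 3.3541 vs commanded 4.2713 ⇒ slack
i=3: geometric 8.7321 vs commanded 10.2278 ⇒ slack

2, 3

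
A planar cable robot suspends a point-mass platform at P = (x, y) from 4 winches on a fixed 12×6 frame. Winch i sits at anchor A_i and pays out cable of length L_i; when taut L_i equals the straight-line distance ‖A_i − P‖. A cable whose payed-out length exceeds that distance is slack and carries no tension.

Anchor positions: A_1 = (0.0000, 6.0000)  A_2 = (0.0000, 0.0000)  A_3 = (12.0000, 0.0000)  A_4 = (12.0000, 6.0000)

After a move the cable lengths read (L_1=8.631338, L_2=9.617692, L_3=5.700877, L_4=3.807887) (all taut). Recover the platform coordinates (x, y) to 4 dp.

(8.5000, 4.5000)

each cable: (A_i−P)·(A_i−P) = L_i²; let k_i = ‖A_i‖²−L_i²
k_1 = 0.0000+36.0000−74.5000 = -38.5000
row 1: 0.0000x + 12.0000y = 54.0000  (k_2=-92.5000)
row 2: -24.0000x + 12.0000y = -150.0000  (k_3=111.5000)
row 3: -24.0000x + 0.0000y = -204.0000  (k_4=165.5000)
Cramer on rows 1–2 → x = 8.5000, y = 4.5000
check cable 4: ‖A_4−P‖² = 14.5000 ≈ L_4² = 14.5000 ✓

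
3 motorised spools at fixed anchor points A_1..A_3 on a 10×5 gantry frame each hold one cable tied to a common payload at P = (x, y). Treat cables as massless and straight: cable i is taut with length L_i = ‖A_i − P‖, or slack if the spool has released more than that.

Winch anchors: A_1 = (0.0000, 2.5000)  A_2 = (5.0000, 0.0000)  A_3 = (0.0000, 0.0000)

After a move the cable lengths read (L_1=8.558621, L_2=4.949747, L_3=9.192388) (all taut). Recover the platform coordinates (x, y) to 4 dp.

expand ‖A_i−P‖²=L_i² and subtract eq 1 (q_i ≔ ‖A_i‖²−L_i²)
q_1 = 0.0000+6.2500−73.2500 = -67.0000
eq1−eq2 → [-10.0000  5.0000]·P = -67.5000
eq1−eq3 → [0.0000  5.0000]·P = 17.5000
2×2 solve → P = (8.5000, 3.5000)

(8.5000, 3.5000)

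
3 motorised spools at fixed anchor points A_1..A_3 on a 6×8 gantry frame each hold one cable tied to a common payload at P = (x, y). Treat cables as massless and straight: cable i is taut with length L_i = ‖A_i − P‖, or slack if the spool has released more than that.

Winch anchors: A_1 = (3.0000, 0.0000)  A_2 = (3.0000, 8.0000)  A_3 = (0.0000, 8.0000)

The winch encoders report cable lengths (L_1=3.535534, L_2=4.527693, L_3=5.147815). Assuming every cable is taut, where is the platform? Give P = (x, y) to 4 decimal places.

(2.5000, 3.5000)

circle eqns → linear via eq_j − eq_1; set c_j = A_j·A_j − L_j²
c_1 = 9.0000+0.0000−12.5000 = -3.5000
0.0000·x − 16.0000·y = c_1−c_2 = -56.0000
6.0000·x − 16.0000·y = c_1−c_3 = -41.0000
solve first two rows → x=2.5000, y=3.5000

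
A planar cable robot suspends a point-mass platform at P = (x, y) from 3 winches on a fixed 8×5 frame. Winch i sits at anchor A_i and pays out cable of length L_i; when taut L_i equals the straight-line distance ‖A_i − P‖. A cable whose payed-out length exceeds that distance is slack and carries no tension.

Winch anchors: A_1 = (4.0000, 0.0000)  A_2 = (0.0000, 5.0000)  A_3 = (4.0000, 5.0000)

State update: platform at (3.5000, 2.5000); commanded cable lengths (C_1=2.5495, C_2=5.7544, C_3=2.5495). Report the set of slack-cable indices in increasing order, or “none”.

i=1: geometric 2.5495 vs commanded 2.5495 ⇒ taut
i=2: geometric 4.3012 vs commanded 5.7544 ⇒ slack
i=3: geometric 2.5495 vs commanded 2.5495 ⇒ taut

2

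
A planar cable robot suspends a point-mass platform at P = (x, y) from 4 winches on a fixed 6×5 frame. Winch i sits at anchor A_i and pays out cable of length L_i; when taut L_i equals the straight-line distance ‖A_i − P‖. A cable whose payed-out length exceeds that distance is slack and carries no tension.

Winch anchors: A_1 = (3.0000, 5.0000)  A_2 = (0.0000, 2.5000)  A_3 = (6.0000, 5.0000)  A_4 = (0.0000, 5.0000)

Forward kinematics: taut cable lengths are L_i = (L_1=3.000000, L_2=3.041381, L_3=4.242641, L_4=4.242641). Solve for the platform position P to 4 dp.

(3.0000, 2.0000)

each cable: (A_i−P)·(A_i−P) = L_i²; let k_i = ‖A_i‖²−L_i²
k_1 = 9.0000+25.0000−9.0000 = 25.0000
row 1: 6.0000x + 5.0000y = 28.0000  (k_2=-3.0000)
row 2: -6.0000x + 0.0000y = -18.0000  (k_3=43.0000)
row 3: 6.0000x + 0.0000y = 18.0000  (k_4=7.0000)
Cramer on rows 1–2 → x = 3.0000, y = 2.0000
check cable 4: ‖A_4−P‖² = 18.0000 ≈ L_4² = 18.0000 ✓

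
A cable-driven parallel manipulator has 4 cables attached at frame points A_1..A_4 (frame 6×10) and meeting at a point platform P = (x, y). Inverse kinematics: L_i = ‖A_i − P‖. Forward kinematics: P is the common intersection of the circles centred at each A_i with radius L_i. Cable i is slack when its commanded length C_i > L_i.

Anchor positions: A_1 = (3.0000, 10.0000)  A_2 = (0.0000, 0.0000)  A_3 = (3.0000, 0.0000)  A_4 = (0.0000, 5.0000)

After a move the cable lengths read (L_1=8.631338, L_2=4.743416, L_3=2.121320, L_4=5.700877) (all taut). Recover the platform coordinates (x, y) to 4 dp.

each cable: (A_i−P)·(A_i−P) = L_i²; let c_i = ‖A_i‖²−L_i²
c_1 = 9.0000+100.0000−74.5000 = 34.5000
row 1: 6.0000x + 20.0000y = 57.0000  (c_2=-22.5000)
row 2: 0.0000x + 20.0000y = 30.0000  (c_3=4.5000)
row 3: 6.0000x + 10.0000y = 42.0000  (c_4=-7.5000)
Cramer on rows 1–2 → x = 4.5000, y = 1.5000
check cable 4: ‖A_4−P‖² = 32.5000 ≈ L_4² = 32.5000 ✓

(4.5000, 1.5000)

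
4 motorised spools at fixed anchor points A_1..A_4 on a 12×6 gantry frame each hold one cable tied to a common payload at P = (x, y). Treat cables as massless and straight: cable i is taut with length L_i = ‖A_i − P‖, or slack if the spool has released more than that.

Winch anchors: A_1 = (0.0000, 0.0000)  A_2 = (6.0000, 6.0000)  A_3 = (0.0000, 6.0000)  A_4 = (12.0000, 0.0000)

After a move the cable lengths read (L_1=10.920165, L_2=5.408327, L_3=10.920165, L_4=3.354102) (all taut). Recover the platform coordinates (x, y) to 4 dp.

(10.5000, 3.0000)

each cable: (A_i−P)·(A_i−P) = L_i²; let k_i = ‖A_i‖²−L_i²
k_1 = 0.0000+0.0000−119.2500 = -119.2500
row 1: -12.0000x − 12.0000y = -162.0000  (k_2=42.7500)
row 2: 0.0000x − 12.0000y = -36.0000  (k_3=-83.2500)
row 3: -24.0000x + 0.0000y = -252.0000  (k_4=132.7500)
Cramer on rows 1–2 → x = 10.5000, y = 3.0000
check cable 4: ‖A_4−P‖² = 11.2500 ≈ L_4² = 11.2500 ✓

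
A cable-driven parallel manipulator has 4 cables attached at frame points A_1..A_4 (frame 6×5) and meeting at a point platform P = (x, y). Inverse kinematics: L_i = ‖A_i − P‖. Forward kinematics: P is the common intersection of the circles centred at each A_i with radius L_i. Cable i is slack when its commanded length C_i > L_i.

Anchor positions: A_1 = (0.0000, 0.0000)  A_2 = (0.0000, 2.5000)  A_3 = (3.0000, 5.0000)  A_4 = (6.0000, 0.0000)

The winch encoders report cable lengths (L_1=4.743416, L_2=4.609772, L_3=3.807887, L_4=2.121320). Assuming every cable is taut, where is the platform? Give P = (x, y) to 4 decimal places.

circle eqns → linear via eq_j − eq_1; set k_j = A_j·A_j − L_j²
k_1 = 0.0000+0.0000−22.5000 = -22.5000
0.0000·x − 5.0000·y = k_1−k_2 = -7.5000
-6.0000·x − 10.0000·y = k_1−k_3 = -42.0000
-12.0000·x + 0.0000·y = k_1−k_4 = -54.0000
solve first two rows → x=4.5000, y=1.5000
check cable 4: ‖A_4−P‖² = 4.5000 ≈ L_4² = 4.5000 ✓

(4.5000, 1.5000)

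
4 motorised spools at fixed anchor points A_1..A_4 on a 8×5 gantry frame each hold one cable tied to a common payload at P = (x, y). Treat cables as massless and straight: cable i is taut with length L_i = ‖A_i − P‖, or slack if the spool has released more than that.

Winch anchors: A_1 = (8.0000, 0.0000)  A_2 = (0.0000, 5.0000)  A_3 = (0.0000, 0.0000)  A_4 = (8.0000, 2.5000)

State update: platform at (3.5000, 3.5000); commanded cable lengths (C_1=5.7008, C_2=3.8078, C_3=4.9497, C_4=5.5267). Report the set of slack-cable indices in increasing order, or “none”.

4

i=1: geometric 5.7009 vs commanded 5.7008 ⇒ taut
i=2: geometric 3.8079 vs commanded 3.8078 ⇒ taut
i=3: geometric 4.9497 vs commanded 4.9497 ⇒ taut
i=4: geometric 4.6098 vs commanded 5.5267 ⇒ slack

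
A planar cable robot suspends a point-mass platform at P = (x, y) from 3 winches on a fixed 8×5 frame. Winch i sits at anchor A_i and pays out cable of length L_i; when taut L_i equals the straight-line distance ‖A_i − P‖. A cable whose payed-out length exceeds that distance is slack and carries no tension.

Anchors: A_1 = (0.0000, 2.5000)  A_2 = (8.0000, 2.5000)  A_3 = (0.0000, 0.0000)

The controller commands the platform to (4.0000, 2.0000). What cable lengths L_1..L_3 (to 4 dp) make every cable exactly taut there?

(4.0311, 4.0311, 4.4721)

L_1: Δ = A_1−P = (-4.0000, 0.5000) → ‖Δ‖ = √16.2500 = 4.0311
L_2: Δ = A_2−P = (4.0000, 0.5000) → ‖Δ‖ = √16.2500 = 4.0311
L_3: Δ = A_3−P = (-4.0000, -2.0000) → ‖Δ‖ = √20.0000 = 4.4721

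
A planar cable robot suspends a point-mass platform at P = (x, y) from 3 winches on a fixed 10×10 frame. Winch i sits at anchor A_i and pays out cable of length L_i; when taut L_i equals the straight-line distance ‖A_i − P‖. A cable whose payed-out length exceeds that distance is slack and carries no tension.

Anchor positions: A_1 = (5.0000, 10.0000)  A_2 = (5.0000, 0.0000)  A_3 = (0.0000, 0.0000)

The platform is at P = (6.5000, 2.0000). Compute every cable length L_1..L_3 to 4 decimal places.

L_1: Δ = A_1−P = (-1.5000, 8.0000) → ‖Δ‖ = √66.2500 = 8.1394
L_2: Δ = A_2−P = (-1.5000, -2.0000) → ‖Δ‖ = √6.2500 = 2.5000
L_3: Δ = A_3−P = (-6.5000, -2.0000) → ‖Δ‖ = √46.2500 = 6.8007

(8.1394, 2.5000, 6.8007)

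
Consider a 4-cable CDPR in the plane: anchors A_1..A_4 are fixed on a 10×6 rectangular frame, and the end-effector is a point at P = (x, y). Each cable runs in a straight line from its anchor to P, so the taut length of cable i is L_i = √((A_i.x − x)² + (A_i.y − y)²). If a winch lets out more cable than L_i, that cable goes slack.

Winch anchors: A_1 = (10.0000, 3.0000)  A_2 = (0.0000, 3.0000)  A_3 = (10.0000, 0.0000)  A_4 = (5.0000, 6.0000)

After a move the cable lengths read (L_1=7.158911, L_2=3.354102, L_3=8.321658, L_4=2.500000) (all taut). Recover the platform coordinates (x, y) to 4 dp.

each cable: (A_i−P)·(A_i−P) = L_i²; let c_i = ‖A_i‖²−L_i²
c_1 = 100.0000+9.0000−51.2500 = 57.7500
row 1: 20.0000x + 0.0000y = 60.0000  (c_2=-2.2500)
row 2: 0.0000x + 6.0000y = 27.0000  (c_3=30.7500)
row 3: 10.0000x − 6.0000y = 3.0000  (c_4=54.7500)
Cramer on rows 1–2 → x = 3.0000, y = 4.5000
check cable 4: ‖A_4−P‖² = 6.2500 ≈ L_4² = 6.2500 ✓

(3.0000, 4.5000)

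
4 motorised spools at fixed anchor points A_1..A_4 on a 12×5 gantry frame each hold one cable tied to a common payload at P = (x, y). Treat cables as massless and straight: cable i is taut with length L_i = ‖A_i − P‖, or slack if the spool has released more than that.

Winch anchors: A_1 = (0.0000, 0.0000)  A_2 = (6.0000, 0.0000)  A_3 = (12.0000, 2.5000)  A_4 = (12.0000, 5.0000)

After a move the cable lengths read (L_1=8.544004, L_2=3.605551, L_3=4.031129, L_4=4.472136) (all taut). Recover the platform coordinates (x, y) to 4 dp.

circle eqns → linear via eq_j − eq_1; set c_j = A_j·A_j − L_j²
c_1 = 0.0000+0.0000−73.0000 = -73.0000
-12.0000·x + 0.0000·y = c_1−c_2 = -96.0000
-24.0000·x − 5.0000·y = c_1−c_3 = -207.0000
-24.0000·x − 10.0000·y = c_1−c_4 = -222.0000
solve first two rows → x=8.0000, y=3.0000
check cable 4: ‖A_4−P‖² = 20.0000 ≈ L_4² = 20.0000 ✓

(8.0000, 3.0000)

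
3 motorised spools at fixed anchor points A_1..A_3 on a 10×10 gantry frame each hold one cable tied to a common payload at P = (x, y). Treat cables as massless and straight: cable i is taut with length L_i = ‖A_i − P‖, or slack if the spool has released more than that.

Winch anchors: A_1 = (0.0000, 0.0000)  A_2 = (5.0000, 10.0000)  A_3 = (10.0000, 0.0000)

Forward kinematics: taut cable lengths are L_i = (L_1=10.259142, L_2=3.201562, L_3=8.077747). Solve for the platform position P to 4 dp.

(7.0000, 7.5000)

circle eqns → linear via eq_j − eq_1; set k_j = A_j·A_j − L_j²
k_1 = 0.0000+0.0000−105.2500 = -105.2500
-10.0000·x − 20.0000·y = k_1−k_2 = -220.0000
-20.0000·x + 0.0000·y = k_1−k_3 = -140.0000
solve first two rows → x=7.0000, y=7.5000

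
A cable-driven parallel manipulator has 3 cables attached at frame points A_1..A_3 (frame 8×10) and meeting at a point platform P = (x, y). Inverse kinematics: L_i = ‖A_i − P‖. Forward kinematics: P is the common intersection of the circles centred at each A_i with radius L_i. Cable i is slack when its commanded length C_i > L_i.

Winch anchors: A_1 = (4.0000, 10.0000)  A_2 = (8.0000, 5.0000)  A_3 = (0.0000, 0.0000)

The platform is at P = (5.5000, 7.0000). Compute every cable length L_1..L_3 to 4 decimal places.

(3.3541, 3.2016, 8.9022)

cable 1: Δx=-1.5000, Δy=3.0000; L_1 = √(Δx²+Δy²) = 3.3541
cable 2: Δx=2.5000, Δy=-2.0000; L_2 = √(Δx²+Δy²) = 3.2016
cable 3: Δx=-5.5000, Δy=-7.0000; L_3 = √(Δx²+Δy²) = 8.9022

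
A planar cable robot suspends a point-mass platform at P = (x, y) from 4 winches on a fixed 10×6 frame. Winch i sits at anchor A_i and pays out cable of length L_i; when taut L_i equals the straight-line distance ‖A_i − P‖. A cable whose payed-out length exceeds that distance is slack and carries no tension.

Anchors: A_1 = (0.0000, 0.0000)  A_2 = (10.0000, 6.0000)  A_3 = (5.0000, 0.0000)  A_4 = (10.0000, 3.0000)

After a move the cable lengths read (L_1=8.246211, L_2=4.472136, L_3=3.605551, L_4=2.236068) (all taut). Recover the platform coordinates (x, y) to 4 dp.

(8.0000, 2.0000)

each cable: (A_i−P)·(A_i−P) = L_i²; let k_i = ‖A_i‖²−L_i²
k_1 = 0.0000+0.0000−68.0000 = -68.0000
row 1: -20.0000x − 12.0000y = -184.0000  (k_2=116.0000)
row 2: -10.0000x + 0.0000y = -80.0000  (k_3=12.0000)
row 3: -20.0000x − 6.0000y = -172.0000  (k_4=104.0000)
Cramer on rows 1–2 → x = 8.0000, y = 2.0000
check cable 4: ‖A_4−P‖² = 5.0000 ≈ L_4² = 5.0000 ✓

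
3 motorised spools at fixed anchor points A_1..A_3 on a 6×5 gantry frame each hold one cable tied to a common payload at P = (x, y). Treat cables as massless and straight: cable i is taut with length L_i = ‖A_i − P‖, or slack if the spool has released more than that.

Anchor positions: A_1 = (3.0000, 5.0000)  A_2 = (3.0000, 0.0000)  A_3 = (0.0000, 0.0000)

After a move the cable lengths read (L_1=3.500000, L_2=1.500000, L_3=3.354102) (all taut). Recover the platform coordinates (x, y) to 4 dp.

each cable: (A_i−P)·(A_i−P) = L_i²; let k_i = ‖A_i‖²−L_i²
k_1 = 9.0000+25.0000−12.2500 = 21.7500
row 1: 0.0000x + 10.0000y = 15.0000  (k_2=6.7500)
row 2: 6.0000x + 10.0000y = 33.0000  (k_3=-11.2500)
Cramer on rows 1–2 → x = 3.0000, y = 1.5000

(3.0000, 1.5000)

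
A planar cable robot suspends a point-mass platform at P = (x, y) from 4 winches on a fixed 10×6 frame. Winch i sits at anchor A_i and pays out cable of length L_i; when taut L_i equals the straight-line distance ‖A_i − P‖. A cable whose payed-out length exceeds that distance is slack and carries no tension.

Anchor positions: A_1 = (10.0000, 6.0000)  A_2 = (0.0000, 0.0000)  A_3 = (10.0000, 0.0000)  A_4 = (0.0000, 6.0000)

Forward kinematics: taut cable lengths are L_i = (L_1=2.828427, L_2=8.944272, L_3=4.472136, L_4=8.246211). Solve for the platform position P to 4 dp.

each cable: (A_i−P)·(A_i−P) = L_i²; let k_i = ‖A_i‖²−L_i²
k_1 = 100.0000+36.0000−8.0000 = 128.0000
row 1: 20.0000x + 12.0000y = 208.0000  (k_2=-80.0000)
row 2: 0.0000x + 12.0000y = 48.0000  (k_3=80.0000)
row 3: 20.0000x + 0.0000y = 160.0000  (k_4=-32.0000)
Cramer on rows 1–2 → x = 8.0000, y = 4.0000
check cable 4: ‖A_4−P‖² = 68.0000 ≈ L_4² = 68.0000 ✓

(8.0000, 4.0000)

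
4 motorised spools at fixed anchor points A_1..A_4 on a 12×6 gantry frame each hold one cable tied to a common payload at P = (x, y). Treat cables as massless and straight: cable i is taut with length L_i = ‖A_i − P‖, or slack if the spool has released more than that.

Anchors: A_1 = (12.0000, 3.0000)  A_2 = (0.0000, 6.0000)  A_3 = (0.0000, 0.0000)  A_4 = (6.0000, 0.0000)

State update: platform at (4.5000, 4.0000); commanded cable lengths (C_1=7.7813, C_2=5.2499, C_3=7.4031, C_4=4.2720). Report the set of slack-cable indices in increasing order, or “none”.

cable 1: L_1 = ‖A_1−P‖ = 7.5664;  C_1 = 7.7813 → slack
cable 2: L_2 = ‖A_2−P‖ = 4.9244;  C_2 = 5.2499 → slack
cable 3: L_3 = ‖A_3−P‖ = 6.0208;  C_3 = 7.4031 → slack
cable 4: L_4 = ‖A_4−P‖ = 4.2720;  C_4 = 4.2720 → taut

1, 2, 3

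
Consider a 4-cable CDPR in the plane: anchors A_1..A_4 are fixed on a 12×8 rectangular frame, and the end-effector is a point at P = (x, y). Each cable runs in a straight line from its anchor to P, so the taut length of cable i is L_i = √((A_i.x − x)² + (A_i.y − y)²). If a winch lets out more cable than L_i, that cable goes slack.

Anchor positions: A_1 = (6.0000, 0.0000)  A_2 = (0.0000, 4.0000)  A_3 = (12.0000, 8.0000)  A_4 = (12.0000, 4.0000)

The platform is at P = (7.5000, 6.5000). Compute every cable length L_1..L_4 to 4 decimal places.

(6.6708, 7.9057, 4.7434, 5.1478)

L_1: Δ = A_1−P = (-1.5000, -6.5000) → ‖Δ‖ = √44.5000 = 6.6708
L_2: Δ = A_2−P = (-7.5000, -2.5000) → ‖Δ‖ = √62.5000 = 7.9057
L_3: Δ = A_3−P = (4.5000, 1.5000) → ‖Δ‖ = √22.5000 = 4.7434
L_4: Δ = A_4−P = (4.5000, -2.5000) → ‖Δ‖ = √26.5000 = 5.1478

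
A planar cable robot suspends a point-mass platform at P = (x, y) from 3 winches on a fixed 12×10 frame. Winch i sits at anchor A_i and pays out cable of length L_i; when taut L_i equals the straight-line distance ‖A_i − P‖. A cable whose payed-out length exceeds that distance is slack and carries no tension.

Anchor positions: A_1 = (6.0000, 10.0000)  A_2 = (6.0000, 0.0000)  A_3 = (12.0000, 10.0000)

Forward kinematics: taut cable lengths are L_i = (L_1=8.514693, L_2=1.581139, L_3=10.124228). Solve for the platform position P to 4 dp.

(6.5000, 1.5000)

circle eqns → linear via eq_j − eq_1; set k_j = A_j·A_j − L_j²
k_1 = 36.0000+100.0000−72.5000 = 63.5000
0.0000·x + 20.0000·y = k_1−k_2 = 30.0000
-12.0000·x + 0.0000·y = k_1−k_3 = -78.0000
solve first two rows → x=6.5000, y=1.5000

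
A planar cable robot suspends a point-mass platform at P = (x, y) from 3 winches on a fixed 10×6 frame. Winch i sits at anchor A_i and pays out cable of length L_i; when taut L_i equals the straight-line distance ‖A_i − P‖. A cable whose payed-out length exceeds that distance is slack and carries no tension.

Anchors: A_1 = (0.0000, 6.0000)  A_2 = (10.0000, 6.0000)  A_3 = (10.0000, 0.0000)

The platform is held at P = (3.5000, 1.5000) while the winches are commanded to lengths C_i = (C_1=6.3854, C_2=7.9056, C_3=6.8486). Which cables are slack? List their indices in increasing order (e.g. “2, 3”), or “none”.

i=1: geometric 5.7009 vs commanded 6.3854 ⇒ slack
i=2: geometric 7.9057 vs commanded 7.9056 ⇒ taut
i=3: geometric 6.6708 vs commanded 6.8486 ⇒ slack

1, 3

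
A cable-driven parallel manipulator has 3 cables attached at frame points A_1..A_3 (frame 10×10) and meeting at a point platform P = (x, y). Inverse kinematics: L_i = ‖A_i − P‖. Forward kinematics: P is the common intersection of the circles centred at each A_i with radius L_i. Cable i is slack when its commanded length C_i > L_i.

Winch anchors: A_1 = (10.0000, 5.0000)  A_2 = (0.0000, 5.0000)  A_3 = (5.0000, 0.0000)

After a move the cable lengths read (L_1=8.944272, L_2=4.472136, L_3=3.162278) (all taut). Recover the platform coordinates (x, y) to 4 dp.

(2.0000, 1.0000)

expand ‖A_i−P‖²=L_i² and subtract eq 1 (c_i ≔ ‖A_i‖²−L_i²)
c_1 = 100.0000+25.0000−80.0000 = 45.0000
eq1−eq2 → [20.0000  0.0000]·P = 40.0000
eq1−eq3 → [10.0000  10.0000]·P = 30.0000
2×2 solve → P = (2.0000, 1.0000)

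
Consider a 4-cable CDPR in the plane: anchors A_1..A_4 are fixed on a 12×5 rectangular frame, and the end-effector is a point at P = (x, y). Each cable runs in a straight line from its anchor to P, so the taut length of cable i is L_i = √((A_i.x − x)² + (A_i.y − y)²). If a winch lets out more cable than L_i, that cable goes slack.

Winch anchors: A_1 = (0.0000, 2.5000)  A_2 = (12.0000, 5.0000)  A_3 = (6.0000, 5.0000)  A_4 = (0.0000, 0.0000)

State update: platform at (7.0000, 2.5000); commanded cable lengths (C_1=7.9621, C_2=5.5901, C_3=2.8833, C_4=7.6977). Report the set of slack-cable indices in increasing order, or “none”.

i=1: geometric 7.0000 vs commanded 7.9621 ⇒ slack
i=2: geometric 5.5902 vs commanded 5.5901 ⇒ taut
i=3: geometric 2.6926 vs commanded 2.8833 ⇒ slack
i=4: geometric 7.4330 vs commanded 7.6977 ⇒ slack

1, 3, 4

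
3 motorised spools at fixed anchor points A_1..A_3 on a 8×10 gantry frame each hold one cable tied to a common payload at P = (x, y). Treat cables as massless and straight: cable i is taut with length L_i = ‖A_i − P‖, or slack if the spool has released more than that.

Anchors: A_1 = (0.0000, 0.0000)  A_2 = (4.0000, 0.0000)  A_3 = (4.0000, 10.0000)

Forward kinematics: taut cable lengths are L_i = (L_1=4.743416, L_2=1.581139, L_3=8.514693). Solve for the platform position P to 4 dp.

each cable: (A_i−P)·(A_i−P) = L_i²; let q_i = ‖A_i‖²−L_i²
q_1 = 0.0000+0.0000−22.5000 = -22.5000
row 1: -8.0000x + 0.0000y = -36.0000  (q_2=13.5000)
row 2: -8.0000x − 20.0000y = -66.0000  (q_3=43.5000)
Cramer on rows 1–2 → x = 4.5000, y = 1.5000

(4.5000, 1.5000)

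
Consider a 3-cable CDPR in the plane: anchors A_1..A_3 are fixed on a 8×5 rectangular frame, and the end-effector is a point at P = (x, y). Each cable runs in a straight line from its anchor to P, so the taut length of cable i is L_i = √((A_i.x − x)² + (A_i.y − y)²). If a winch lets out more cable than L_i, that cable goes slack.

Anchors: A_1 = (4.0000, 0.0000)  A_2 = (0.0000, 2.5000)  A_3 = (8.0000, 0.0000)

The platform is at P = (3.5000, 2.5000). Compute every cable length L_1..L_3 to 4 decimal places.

(2.5495, 3.5000, 5.1478)

L_1: Δ = A_1−P = (0.5000, -2.5000) → ‖Δ‖ = √6.5000 = 2.5495
L_2: Δ = A_2−P = (-3.5000, 0.0000) → ‖Δ‖ = √12.2500 = 3.5000
L_3: Δ = A_3−P = (4.5000, -2.5000) → ‖Δ‖ = √26.5000 = 5.1478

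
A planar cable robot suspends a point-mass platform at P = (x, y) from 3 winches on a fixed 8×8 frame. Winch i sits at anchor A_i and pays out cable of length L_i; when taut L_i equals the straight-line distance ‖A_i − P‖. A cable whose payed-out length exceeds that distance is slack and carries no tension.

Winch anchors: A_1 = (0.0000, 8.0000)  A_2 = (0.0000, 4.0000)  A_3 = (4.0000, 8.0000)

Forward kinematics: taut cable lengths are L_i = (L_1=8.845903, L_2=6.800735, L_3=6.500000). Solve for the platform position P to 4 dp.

expand ‖A_i−P‖²=L_i² and subtract eq 1 (k_i ≔ ‖A_i‖²−L_i²)
k_1 = 0.0000+64.0000−78.2500 = -14.2500
eq1−eq2 → [0.0000  8.0000]·P = 16.0000
eq1−eq3 → [-8.0000  0.0000]·P = -52.0000
2×2 solve → P = (6.5000, 2.0000)

(6.5000, 2.0000)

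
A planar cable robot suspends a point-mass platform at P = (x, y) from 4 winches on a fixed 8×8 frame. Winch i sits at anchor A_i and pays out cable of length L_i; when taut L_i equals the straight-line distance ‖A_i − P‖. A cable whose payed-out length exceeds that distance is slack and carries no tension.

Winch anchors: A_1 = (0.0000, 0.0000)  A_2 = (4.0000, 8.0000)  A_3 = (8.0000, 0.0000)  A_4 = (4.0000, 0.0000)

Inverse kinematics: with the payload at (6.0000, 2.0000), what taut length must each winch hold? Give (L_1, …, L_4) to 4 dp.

(6.3246, 6.3246, 2.8284, 2.8284)

L_1 = √((0.0000−6.0000)² + (0.0000−2.0000)²) = 6.3246
L_2 = √((4.0000−6.0000)² + (8.0000−2.0000)²) = 6.3246
L_3 = √((8.0000−6.0000)² + (0.0000−2.0000)²) = 2.8284
L_4 = √((4.0000−6.0000)² + (0.0000−2.0000)²) = 2.8284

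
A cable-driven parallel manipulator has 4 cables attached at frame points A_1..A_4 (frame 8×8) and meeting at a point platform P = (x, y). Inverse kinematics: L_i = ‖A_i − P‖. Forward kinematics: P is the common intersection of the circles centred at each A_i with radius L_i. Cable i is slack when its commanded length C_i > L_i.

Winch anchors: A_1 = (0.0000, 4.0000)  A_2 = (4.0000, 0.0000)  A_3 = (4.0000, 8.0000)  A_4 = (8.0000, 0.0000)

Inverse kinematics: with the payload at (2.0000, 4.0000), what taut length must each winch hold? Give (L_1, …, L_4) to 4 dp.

(2.0000, 4.4721, 4.4721, 7.2111)

cable 1: Δx=-2.0000, Δy=0.0000; L_1 = √(Δx²+Δy²) = 2.0000
cable 2: Δx=2.0000, Δy=-4.0000; L_2 = √(Δx²+Δy²) = 4.4721
cable 3: Δx=2.0000, Δy=4.0000; L_3 = √(Δx²+Δy²) = 4.4721
cable 4: Δx=6.0000, Δy=-4.0000; L_4 = √(Δx²+Δy²) = 7.2111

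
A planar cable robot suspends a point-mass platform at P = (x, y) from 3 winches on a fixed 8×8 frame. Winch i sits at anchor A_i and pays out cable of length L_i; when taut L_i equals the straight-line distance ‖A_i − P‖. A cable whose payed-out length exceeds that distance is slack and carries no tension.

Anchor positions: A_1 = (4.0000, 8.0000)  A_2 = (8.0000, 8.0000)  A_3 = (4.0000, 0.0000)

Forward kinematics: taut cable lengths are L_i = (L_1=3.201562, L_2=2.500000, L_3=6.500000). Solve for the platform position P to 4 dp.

each cable: (A_i−P)·(A_i−P) = L_i²; let c_i = ‖A_i‖²−L_i²
c_1 = 16.0000+64.0000−10.2500 = 69.7500
row 1: -8.0000x + 0.0000y = -52.0000  (c_2=121.7500)
row 2: 0.0000x + 16.0000y = 96.0000  (c_3=-26.2500)
Cramer on rows 1–2 → x = 6.5000, y = 6.0000

(6.5000, 6.0000)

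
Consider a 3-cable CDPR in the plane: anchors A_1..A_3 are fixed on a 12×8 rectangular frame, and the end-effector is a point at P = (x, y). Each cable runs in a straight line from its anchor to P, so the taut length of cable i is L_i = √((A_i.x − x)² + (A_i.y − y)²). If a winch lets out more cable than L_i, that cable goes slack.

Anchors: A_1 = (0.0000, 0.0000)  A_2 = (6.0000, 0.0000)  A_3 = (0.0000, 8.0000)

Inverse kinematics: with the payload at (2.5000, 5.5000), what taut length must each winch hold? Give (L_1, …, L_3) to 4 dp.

(6.0415, 6.5192, 3.5355)

L_1 = √((0.0000−2.5000)² + (0.0000−5.5000)²) = 6.0415
L_2 = √((6.0000−2.5000)² + (0.0000−5.5000)²) = 6.5192
L_3 = √((0.0000−2.5000)² + (8.0000−5.5000)²) = 3.5355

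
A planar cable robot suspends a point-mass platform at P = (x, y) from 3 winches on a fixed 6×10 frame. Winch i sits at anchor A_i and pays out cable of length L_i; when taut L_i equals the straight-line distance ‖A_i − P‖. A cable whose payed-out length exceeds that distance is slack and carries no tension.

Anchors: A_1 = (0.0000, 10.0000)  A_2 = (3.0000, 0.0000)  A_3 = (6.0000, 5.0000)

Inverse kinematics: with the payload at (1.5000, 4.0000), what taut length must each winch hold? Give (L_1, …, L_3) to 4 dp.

L_1: Δ = A_1−P = (-1.5000, 6.0000) → ‖Δ‖ = √38.2500 = 6.1847
L_2: Δ = A_2−P = (1.5000, -4.0000) → ‖Δ‖ = √18.2500 = 4.2720
L_3: Δ = A_3−P = (4.5000, 1.0000) → ‖Δ‖ = √21.2500 = 4.6098

(6.1847, 4.2720, 4.6098)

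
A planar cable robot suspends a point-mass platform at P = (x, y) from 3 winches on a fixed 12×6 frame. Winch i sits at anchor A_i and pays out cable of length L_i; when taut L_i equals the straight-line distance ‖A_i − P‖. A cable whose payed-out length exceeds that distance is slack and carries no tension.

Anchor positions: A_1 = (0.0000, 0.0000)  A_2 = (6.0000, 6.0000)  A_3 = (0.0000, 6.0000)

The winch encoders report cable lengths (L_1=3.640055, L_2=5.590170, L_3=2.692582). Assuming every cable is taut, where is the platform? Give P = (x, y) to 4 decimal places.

(1.0000, 3.5000)

each cable: (A_i−P)·(A_i−P) = L_i²; let q_i = ‖A_i‖²−L_i²
q_1 = 0.0000+0.0000−13.2500 = -13.2500
row 1: -12.0000x − 12.0000y = -54.0000  (q_2=40.7500)
row 2: 0.0000x − 12.0000y = -42.0000  (q_3=28.7500)
Cramer on rows 1–2 → x = 1.0000, y = 3.5000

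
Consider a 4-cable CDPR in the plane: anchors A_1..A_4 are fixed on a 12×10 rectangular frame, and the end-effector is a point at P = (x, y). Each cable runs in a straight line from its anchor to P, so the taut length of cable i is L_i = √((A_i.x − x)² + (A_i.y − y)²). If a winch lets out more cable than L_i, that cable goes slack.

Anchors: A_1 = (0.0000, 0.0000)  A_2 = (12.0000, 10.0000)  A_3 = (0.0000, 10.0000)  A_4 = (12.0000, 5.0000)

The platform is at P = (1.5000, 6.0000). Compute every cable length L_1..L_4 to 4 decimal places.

(6.1847, 11.2361, 4.2720, 10.5475)

cable 1: Δx=-1.5000, Δy=-6.0000; L_1 = √(Δx²+Δy²) = 6.1847
cable 2: Δx=10.5000, Δy=4.0000; L_2 = √(Δx²+Δy²) = 11.2361
cable 3: Δx=-1.5000, Δy=4.0000; L_3 = √(Δx²+Δy²) = 4.2720
cable 4: Δx=10.5000, Δy=-1.0000; L_4 = √(Δx²+Δy²) = 10.5475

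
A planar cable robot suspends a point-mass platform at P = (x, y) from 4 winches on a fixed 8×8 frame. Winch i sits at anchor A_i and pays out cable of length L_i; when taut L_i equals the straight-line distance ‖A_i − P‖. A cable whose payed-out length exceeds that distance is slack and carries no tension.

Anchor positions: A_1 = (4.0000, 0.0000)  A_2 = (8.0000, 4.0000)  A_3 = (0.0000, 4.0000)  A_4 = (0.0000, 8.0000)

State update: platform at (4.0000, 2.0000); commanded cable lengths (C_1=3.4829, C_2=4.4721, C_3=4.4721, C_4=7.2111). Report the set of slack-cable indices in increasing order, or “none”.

cable 1: √((0.0000)²+(-2.0000)²)=2.0000, C_1=3.4829: slack
cable 2: √((4.0000)²+(2.0000)²)=4.4721, C_2=4.4721: taut
cable 3: √((-4.0000)²+(2.0000)²)=4.4721, C_3=4.4721: taut
cable 4: √((-4.0000)²+(6.0000)²)=7.2111, C_4=7.2111: taut

1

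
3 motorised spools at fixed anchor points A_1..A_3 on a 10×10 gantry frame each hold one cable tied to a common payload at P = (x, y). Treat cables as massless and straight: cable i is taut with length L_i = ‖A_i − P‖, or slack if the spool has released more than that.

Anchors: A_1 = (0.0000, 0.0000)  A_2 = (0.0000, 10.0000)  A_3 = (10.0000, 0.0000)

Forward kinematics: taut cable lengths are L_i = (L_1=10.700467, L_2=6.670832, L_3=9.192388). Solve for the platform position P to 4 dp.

expand ‖A_i−P‖²=L_i² and subtract eq 1 (c_i ≔ ‖A_i‖²−L_i²)
c_1 = 0.0000+0.0000−114.5000 = -114.5000
eq1−eq2 → [0.0000  -20.0000]·P = -170.0000
eq1−eq3 → [-20.0000  0.0000]·P = -130.0000
2×2 solve → P = (6.5000, 8.5000)

(6.5000, 8.5000)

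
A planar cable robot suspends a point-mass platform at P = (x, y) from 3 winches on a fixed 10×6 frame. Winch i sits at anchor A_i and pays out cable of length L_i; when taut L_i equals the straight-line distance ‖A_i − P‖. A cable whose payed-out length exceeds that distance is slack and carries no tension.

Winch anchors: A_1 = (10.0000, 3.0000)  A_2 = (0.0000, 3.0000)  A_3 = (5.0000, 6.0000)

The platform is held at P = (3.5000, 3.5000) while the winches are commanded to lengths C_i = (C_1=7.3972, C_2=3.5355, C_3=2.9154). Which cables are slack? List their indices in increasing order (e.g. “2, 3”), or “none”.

1

cable 1: L_1 = ‖A_1−P‖ = 6.5192;  C_1 = 7.3972 → slack
cable 2: L_2 = ‖A_2−P‖ = 3.5355;  C_2 = 3.5355 → taut
cable 3: L_3 = ‖A_3−P‖ = 2.9155;  C_3 = 2.9154 → taut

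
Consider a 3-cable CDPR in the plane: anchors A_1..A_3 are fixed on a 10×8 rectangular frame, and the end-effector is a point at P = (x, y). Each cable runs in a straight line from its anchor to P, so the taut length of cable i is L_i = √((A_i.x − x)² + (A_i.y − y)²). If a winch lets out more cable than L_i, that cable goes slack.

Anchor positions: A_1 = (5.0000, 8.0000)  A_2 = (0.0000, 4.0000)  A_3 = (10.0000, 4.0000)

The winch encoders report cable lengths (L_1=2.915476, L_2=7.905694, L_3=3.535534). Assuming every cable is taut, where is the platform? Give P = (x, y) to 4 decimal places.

(7.5000, 6.5000)

circle eqns → linear via eq_j − eq_1; set q_j = A_j·A_j − L_j²
q_1 = 25.0000+64.0000−8.5000 = 80.5000
10.0000·x + 8.0000·y = q_1−q_2 = 127.0000
-10.0000·x + 8.0000·y = q_1−q_3 = -23.0000
solve first two rows → x=7.5000, y=6.5000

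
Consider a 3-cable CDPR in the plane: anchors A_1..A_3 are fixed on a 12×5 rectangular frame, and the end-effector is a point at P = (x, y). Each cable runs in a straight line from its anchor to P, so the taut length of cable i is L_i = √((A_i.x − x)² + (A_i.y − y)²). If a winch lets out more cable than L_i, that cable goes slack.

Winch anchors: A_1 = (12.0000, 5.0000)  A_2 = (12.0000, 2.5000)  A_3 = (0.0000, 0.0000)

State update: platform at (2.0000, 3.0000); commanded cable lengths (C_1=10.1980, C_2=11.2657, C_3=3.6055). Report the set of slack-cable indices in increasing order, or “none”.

2

i=1: geometric 10.1980 vs commanded 10.1980 ⇒ taut
i=2: geometric 10.0125 vs commanded 11.2657 ⇒ slack
i=3: geometric 3.6056 vs commanded 3.6055 ⇒ taut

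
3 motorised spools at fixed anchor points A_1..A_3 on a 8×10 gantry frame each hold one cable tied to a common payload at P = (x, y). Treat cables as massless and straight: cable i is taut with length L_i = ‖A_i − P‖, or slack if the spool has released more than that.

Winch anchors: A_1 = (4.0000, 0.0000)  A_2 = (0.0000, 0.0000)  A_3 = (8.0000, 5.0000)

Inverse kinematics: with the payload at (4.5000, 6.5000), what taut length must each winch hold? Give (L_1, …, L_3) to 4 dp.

(6.5192, 7.9057, 3.8079)

cable 1: Δx=-0.5000, Δy=-6.5000; L_1 = √(Δx²+Δy²) = 6.5192
cable 2: Δx=-4.5000, Δy=-6.5000; L_2 = √(Δx²+Δy²) = 7.9057
cable 3: Δx=3.5000, Δy=-1.5000; L_3 = √(Δx²+Δy²) = 3.8079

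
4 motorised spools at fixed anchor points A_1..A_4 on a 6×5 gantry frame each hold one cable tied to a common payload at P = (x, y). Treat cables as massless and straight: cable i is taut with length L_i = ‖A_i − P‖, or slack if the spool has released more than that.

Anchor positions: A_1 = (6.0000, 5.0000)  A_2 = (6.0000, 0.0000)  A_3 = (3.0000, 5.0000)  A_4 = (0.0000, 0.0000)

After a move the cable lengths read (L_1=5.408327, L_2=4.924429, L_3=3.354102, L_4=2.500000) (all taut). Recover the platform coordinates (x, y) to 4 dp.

(1.5000, 2.0000)

circle eqns → linear via eq_j − eq_1; set k_j = A_j·A_j − L_j²
k_1 = 36.0000+25.0000−29.2500 = 31.7500
0.0000·x + 10.0000·y = k_1−k_2 = 20.0000
6.0000·x + 0.0000·y = k_1−k_3 = 9.0000
12.0000·x + 10.0000·y = k_1−k_4 = 38.0000
solve first two rows → x=1.5000, y=2.0000
check cable 4: ‖A_4−P‖² = 6.2500 ≈ L_4² = 6.2500 ✓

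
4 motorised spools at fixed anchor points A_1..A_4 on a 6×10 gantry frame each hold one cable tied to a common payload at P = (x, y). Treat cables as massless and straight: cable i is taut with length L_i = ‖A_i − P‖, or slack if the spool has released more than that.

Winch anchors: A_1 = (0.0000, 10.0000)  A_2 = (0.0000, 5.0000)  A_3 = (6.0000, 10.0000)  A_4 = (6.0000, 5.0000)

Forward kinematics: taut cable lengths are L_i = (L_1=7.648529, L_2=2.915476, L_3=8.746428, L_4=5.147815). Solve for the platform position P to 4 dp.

(1.5000, 2.5000)

each cable: (A_i−P)·(A_i−P) = L_i²; let c_i = ‖A_i‖²−L_i²
c_1 = 0.0000+100.0000−58.5000 = 41.5000
row 1: 0.0000x + 10.0000y = 25.0000  (c_2=16.5000)
row 2: -12.0000x + 0.0000y = -18.0000  (c_3=59.5000)
row 3: -12.0000x + 10.0000y = 7.0000  (c_4=34.5000)
Cramer on rows 1–2 → x = 1.5000, y = 2.5000
check cable 4: ‖A_4−P‖² = 26.5000 ≈ L_4² = 26.5000 ✓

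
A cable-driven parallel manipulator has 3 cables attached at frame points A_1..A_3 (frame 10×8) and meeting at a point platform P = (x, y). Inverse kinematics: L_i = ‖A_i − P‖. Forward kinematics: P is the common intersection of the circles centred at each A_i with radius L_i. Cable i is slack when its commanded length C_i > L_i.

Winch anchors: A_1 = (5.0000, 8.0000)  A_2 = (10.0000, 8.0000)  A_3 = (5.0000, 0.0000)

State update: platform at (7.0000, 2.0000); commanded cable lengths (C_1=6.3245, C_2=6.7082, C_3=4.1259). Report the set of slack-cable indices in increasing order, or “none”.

3

cable 1: √((-2.0000)²+(6.0000)²)=6.3246, C_1=6.3245: taut
cable 2: √((3.0000)²+(6.0000)²)=6.7082, C_2=6.7082: taut
cable 3: √((-2.0000)²+(-2.0000)²)=2.8284, C_3=4.1259: slack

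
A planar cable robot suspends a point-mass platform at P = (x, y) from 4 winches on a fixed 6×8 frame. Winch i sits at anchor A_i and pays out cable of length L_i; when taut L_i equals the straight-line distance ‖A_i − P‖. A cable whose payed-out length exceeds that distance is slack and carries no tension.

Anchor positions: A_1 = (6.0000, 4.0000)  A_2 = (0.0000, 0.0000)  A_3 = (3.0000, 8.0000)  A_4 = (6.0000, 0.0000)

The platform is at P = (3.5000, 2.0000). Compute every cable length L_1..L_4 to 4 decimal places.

(3.2016, 4.0311, 6.0208, 3.2016)

cable 1: Δx=2.5000, Δy=2.0000; L_1 = √(Δx²+Δy²) = 3.2016
cable 2: Δx=-3.5000, Δy=-2.0000; L_2 = √(Δx²+Δy²) = 4.0311
cable 3: Δx=-0.5000, Δy=6.0000; L_3 = √(Δx²+Δy²) = 6.0208
cable 4: Δx=2.5000, Δy=-2.0000; L_4 = √(Δx²+Δy²) = 3.2016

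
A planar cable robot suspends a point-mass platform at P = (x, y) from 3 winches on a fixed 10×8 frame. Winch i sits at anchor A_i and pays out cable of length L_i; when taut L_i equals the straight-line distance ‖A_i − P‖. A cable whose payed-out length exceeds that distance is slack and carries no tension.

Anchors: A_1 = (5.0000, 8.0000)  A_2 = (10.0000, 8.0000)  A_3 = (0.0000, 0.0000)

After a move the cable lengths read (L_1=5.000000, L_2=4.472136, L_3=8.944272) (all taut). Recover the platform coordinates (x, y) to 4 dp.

(8.0000, 4.0000)

each cable: (A_i−P)·(A_i−P) = L_i²; let k_i = ‖A_i‖²−L_i²
k_1 = 25.0000+64.0000−25.0000 = 64.0000
row 1: -10.0000x + 0.0000y = -80.0000  (k_2=144.0000)
row 2: 10.0000x + 16.0000y = 144.0000  (k_3=-80.0000)
Cramer on rows 1–2 → x = 8.0000, y = 4.0000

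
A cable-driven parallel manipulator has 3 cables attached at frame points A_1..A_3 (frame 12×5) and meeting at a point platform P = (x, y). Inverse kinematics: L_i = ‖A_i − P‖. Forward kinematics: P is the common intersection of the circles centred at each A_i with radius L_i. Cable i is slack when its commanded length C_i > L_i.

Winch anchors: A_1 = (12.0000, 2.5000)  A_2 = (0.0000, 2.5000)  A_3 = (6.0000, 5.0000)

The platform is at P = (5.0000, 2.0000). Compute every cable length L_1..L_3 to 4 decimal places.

cable 1: Δx=7.0000, Δy=0.5000; L_1 = √(Δx²+Δy²) = 7.0178
cable 2: Δx=-5.0000, Δy=0.5000; L_2 = √(Δx²+Δy²) = 5.0249
cable 3: Δx=1.0000, Δy=3.0000; L_3 = √(Δx²+Δy²) = 3.1623

(7.0178, 5.0249, 3.1623)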